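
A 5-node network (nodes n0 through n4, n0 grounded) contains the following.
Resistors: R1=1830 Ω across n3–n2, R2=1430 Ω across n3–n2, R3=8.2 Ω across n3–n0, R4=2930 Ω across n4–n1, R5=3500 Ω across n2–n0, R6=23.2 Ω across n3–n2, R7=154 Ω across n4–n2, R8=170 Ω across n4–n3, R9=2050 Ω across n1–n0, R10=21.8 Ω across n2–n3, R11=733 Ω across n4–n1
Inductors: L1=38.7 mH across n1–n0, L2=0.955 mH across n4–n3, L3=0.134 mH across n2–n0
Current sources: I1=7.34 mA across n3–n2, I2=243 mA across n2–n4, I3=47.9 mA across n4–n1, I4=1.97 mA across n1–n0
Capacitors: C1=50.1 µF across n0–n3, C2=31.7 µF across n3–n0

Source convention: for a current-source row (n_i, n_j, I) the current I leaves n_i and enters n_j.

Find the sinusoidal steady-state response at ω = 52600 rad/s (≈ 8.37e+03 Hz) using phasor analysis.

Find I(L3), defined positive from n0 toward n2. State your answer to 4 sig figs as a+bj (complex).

0.1177-0.1297j A

Element admittances at ω=52600 rad/s:
  Y(R1) = 0.0005464+0.000j S between n3,n2
  Y(L1) = 0.000-0.0004913j S between n1,n0
  Y(L2) = 0.000-0.01991j S between n4,n3
  Y(R2) = 0.0006993+0.000j S between n3,n2
  Y(R3) = 0.1220+0.000j S between n3,n0
  Y(R4) = 0.0003413+0.000j S between n4,n1
  Y(R5) = 0.0002857+0.000j S between n2,n0
  I1: injects 0.00734 A into n2 (from n3)
  Y(R6) = 0.04310+0.000j S between n3,n2
  Y(R7) = 0.006494+0.000j S between n4,n2
  Y(C1) = 0.000+2.635j S between n0,n3
  I2: injects 0.243 A into n4 (from n2)
  Y(R8) = 0.005882+0.000j S between n4,n3
  Y(R9) = 0.0004878+0.000j S between n1,n0
  Y(L3) = 0.000-0.1419j S between n2,n0
  Y(R10) = 0.04587+0.000j S between n2,n3
  Y(R11) = 0.001364+0.000j S between n4,n1
  Y(C2) = 0.000+1.667j S between n3,n0
  I3: injects 0.0479 A into n1 (from n4)
  I4: injects 0.00197 A into n0 (from n1)
Assemble and solve the 4×4 MNA system:
  V(n1)=22.25+11.14j  V(n2)=-0.9143-0.8298j  V(n3)=-0.02814-0.02397j  V(n4)=4.894+7.915j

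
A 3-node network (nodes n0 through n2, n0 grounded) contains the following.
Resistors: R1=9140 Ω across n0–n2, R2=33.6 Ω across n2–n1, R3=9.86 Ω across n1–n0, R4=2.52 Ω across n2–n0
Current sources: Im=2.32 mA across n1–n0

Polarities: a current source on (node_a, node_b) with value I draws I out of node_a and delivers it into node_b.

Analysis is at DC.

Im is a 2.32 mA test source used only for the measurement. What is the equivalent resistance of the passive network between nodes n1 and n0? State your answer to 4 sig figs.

MNA unknowns: 2 node voltages V₁..V_2
R1: Y=0.0001094 on G[0,2]
R2: Y=0.02976 on G[2,1]
R3: Y=0.1014 on G[1,0]
R4: Y=0.3968 on G[2,0]
Im: z[1]−=0.00232, z[0]+=0.00232
solve → V1=-0.01797, V2=-0.001253

R_eq = 7.746 Ω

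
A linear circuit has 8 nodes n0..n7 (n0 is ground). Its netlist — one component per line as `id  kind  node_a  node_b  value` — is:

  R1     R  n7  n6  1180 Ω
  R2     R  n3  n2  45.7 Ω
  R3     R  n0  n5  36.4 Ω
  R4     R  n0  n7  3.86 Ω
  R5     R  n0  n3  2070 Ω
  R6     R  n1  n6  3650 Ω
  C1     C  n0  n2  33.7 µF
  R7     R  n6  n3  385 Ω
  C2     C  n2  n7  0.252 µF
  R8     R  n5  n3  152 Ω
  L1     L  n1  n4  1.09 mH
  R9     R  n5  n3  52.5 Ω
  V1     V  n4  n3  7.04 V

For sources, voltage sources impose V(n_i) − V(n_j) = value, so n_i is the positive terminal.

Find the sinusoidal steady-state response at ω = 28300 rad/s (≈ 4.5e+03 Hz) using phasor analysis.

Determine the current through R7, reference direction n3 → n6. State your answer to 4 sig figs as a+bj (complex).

-0.001355+1.073e-05j A

Apply KCL at each of the 7 non-ground nodes and solve the resulting linear system.
Node n1: branches {R6, L1} → V_1 = 7.027-0.05482j
Node n2: branches {R2, C1, C2} → V_2 = 1.192e-05+0.0002749j
Node n3: branches {R2, R5, R7, R8, R9, V1} → V_3 = -0.01208+0.0002596j
Node n4: branches {L1, V1} → V_4 = 7.028+0.0002596j
Node n5: branches {R3, R8, R9} → V_5 = -0.005829+0.0001253j
Node n6: branches {R1, R6, R7} → V_6 = 0.5097-0.003871j
Node n7: branches {R1, R4, C2} → V_7 = 0.001653-5.764e-05j
Source currents: i(V1)=-0.001786+1.396e-05j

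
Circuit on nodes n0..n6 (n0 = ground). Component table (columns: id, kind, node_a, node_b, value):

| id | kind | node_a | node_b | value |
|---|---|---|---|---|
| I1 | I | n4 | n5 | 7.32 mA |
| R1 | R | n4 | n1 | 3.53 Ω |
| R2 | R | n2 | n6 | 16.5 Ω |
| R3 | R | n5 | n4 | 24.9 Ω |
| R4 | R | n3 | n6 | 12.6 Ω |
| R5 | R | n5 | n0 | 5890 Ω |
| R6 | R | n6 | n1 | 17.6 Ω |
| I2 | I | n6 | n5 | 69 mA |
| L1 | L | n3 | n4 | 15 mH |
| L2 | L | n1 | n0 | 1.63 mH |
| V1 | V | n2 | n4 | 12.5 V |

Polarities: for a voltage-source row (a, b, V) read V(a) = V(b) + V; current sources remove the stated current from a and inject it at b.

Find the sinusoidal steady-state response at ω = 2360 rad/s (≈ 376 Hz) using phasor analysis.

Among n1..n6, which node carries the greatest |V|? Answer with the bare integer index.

Apply KCL at each of the 6 non-ground nodes and solve the resulting linear system.
Node n1: branches {R1, R6, L2} → V_1 = -0.0001317-0.0006235j
Node n2: branches {R2, V1} → V_2 = 11.56-0.2024j
Node n3: branches {R4, L1} → V_3 = 3.676+2.650j
Node n4: branches {I1, R1, R3, L1, V1} → V_4 = -0.9417-0.2024j
Node n5: branches {I1, R3, R5, I2} → V_5 = 0.9546-0.2016j
Node n6: branches {R2, R4, R6, I2} → V_6 = 4.692+1.006j
Source currents: i(V1)=-0.4162+0.07325j

2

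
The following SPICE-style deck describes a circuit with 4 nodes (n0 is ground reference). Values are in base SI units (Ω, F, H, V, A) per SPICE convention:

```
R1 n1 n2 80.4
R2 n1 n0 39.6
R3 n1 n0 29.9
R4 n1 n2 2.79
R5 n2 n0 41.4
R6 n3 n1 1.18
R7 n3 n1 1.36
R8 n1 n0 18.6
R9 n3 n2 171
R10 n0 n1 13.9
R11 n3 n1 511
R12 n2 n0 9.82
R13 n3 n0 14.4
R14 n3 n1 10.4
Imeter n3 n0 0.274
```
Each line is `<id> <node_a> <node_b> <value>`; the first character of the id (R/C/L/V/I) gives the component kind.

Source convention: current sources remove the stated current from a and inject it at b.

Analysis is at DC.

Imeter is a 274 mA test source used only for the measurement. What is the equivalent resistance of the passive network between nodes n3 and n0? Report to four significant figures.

R_eq = 3.236 Ω

MNA unknowns: 3 node voltages V₁..V_3
R1: Y=0.01244 on G[1,2]
R2: Y=0.02525 on G[1,0]
R3: Y=0.03344 on G[1,0]
R4: Y=0.3584 on G[1,2]
R5: Y=0.02415 on G[2,0]
R6: Y=0.8475 on G[3,1]
R7: Y=0.7353 on G[3,1]
R8: Y=0.05376 on G[1,0]
R9: Y=0.005848 on G[3,2]
R10: Y=0.07194 on G[0,1]
R11: Y=0.001957 on G[3,1]
R12: Y=0.1018 on G[2,0]
R13: Y=0.06944 on G[3,0]
R14: Y=0.09615 on G[3,1]
Imeter: z[3]−=0.274, z[0]+=0.274
solve → V1=-0.7613, V2=-0.5719, V3=-0.8865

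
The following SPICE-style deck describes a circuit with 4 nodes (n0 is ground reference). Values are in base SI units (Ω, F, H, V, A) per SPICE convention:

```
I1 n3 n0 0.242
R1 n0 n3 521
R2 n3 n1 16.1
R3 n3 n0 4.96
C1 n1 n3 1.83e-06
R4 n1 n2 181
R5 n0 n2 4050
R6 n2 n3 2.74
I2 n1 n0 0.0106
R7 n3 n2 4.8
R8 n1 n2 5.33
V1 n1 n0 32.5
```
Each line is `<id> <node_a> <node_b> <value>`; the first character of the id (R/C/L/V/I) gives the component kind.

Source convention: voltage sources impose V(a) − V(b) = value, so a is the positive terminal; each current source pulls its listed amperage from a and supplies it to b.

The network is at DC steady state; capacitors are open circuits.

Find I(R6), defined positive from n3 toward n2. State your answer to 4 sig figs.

MNA unknowns: 3 node voltages V₁..V_3 plus 1 source current (V1)
I1: z[3]−=0.242, z[0]+=0.242
R1: Y=0.001919 on G[0,3]
R2: Y=0.06211 on G[3,1]
R3: Y=0.2016 on G[3,0]
C1: Y=0.000 on G[1,3]
R4: Y=0.005525 on G[1,2]
R5: Y=0.0002469 on G[0,2]
R6: Y=0.3650 on G[2,3]
I2: z[1]−=0.0106, z[0]+=0.0106
R7: Y=0.2083 on G[3,2]
R8: Y=0.1876 on G[1,2]
V1: row V1−V0=32.5, i_V1 at 1,0
solve → V1=32.50, V2=19.98, V3=15.77
aux → i_V1=-3.468

-1.536 A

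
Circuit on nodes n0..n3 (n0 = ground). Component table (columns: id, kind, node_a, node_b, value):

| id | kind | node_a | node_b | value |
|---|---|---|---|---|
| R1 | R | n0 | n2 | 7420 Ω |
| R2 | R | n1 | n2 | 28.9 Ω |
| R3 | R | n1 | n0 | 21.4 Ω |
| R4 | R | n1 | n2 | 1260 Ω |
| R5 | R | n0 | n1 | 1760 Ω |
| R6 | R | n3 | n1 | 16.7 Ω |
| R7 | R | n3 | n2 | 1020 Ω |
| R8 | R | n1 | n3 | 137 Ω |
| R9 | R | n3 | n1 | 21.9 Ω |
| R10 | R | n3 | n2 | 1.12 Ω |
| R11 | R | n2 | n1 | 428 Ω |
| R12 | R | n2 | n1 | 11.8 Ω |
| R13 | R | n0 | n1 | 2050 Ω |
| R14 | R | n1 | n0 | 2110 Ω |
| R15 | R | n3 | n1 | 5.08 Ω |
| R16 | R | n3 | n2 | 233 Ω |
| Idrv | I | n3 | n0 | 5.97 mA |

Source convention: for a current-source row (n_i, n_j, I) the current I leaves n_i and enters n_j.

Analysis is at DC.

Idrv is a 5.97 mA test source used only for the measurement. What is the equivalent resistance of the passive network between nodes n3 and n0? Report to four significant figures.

R_eq = 23.05 Ω

MNA unknowns: 3 node voltages V₁..V_3
R1: Y=0.0001348 on G[0,2]
R2: Y=0.03460 on G[1,2]
R3: Y=0.04673 on G[1,0]
R4: Y=0.0007937 on G[1,2]
R5: Y=0.0005682 on G[0,1]
R6: Y=0.05988 on G[3,1]
R7: Y=0.0009804 on G[3,2]
R8: Y=0.007299 on G[1,3]
R9: Y=0.04566 on G[3,1]
R10: Y=0.8929 on G[3,2]
R11: Y=0.002336 on G[2,1]
R12: Y=0.08475 on G[2,1]
R13: Y=0.0004878 on G[0,1]
R14: Y=0.0004739 on G[1,0]
R15: Y=0.1969 on G[3,1]
R16: Y=0.004292 on G[3,2]
Idrv: z[3]−=0.00597, z[0]+=0.00597
solve → V1=-0.1233, V2=-0.1359, V3=-0.1376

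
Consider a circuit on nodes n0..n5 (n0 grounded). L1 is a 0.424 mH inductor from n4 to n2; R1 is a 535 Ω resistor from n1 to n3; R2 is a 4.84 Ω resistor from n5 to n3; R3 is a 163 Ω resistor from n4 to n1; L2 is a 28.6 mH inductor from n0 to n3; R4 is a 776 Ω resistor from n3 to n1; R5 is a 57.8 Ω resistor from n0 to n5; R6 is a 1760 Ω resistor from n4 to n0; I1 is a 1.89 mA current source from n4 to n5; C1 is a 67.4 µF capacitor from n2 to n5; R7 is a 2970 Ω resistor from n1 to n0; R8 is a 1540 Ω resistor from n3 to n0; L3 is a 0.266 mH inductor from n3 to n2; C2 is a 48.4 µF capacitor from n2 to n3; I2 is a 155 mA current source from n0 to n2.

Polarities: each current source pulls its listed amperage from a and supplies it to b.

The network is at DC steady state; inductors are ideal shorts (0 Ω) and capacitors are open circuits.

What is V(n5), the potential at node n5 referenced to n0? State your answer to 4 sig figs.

0.008441 V

MNA unknowns: 5 node voltages V₁..V_5 plus 3 source currents (L1, L2, L3)
L1: row V4−V2=0, i_L1 at 4,2
R1: Y=0.001869 on G[1,3]
R2: Y=0.2066 on G[5,3]
R3: Y=0.006135 on G[4,1]
L2: row V0−V3=0, i_L2 at 0,3
R4: Y=0.001289 on G[3,1]
R5: Y=0.01730 on G[0,5]
R6: Y=0.0005682 on G[4,0]
I1: z[4]−=0.00189, z[5]+=0.00189
C1: Y=0.000 on G[2,5]
R7: Y=0.0003367 on G[1,0]
R8: Y=0.0006494 on G[3,0]
L3: row V3−V2=0, i_L3 at 3,2
C2: Y=0.000 on G[2,3]
I2: z[0]−=0.155, z[2]+=0.155
solve → V1=0.000, V2=0.000, V3=0.000, V4=0.000, V5=0.008441
aux → i_L1=-0.001890, i_L2=-0.1549, i_L3=-0.1531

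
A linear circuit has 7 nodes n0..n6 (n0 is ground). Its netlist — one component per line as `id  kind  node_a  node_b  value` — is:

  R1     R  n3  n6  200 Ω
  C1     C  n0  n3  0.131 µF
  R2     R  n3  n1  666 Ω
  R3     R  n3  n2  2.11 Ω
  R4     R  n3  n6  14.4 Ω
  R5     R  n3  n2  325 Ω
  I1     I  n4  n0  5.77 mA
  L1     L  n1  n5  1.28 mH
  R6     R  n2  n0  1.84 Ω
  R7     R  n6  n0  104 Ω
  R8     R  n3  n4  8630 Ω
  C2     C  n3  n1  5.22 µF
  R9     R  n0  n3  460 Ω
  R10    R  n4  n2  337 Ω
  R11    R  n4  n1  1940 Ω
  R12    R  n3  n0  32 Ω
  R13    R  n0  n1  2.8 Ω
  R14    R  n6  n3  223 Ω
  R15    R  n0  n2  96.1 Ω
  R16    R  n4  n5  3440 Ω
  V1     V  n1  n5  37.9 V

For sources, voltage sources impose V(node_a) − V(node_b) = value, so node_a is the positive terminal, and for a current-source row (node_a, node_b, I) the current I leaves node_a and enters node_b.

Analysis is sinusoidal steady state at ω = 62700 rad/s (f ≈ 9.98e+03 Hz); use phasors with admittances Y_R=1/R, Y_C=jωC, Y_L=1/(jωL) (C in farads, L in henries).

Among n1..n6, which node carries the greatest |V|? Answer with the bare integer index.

5

Apply KCL at each of the 6 non-ground nodes and solve the resulting linear system.
Node n1: branches {R2, L1, C2, R11, R13, V1} → V_1 = 0.005627-0.007612j
Node n2: branches {R3, R5, R6, R10, R15} → V_2 = -0.01370+0.004252j
Node n3: branches {R1, C1, R2, R3, R4, R5, R8, C2, R9, R12, R14} → V_3 = -0.002781+0.009203j
Node n4: branches {I1, R8, R10, R11, R16} → V_4 = -4.326+0.001940j
Node n5: branches {L1, R16, V1} → V_5 = -37.89-0.007612j
Node n6: branches {R1, R4, R7, R14} → V_6 = -0.002479+0.008204j
Source currents: i(V1)=-0.009758+0.4722j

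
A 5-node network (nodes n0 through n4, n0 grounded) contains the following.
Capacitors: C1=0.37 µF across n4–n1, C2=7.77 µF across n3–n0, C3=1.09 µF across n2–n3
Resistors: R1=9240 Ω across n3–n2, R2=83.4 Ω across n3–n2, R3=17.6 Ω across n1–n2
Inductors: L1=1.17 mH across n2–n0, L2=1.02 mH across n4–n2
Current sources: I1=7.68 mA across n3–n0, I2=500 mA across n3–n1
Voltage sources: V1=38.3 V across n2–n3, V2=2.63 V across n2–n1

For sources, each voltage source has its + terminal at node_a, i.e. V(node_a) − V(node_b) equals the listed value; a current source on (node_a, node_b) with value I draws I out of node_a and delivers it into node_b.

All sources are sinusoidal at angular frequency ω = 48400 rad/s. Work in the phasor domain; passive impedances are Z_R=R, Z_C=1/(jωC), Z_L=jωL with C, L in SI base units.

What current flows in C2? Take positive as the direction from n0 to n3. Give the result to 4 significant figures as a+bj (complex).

Element admittances at ω=48400 rad/s:
  Y(C1) = 0.000+0.01791j S between n4,n1
  Y(R1) = 0.0001082+0.000j S between n3,n2
  Y(C2) = 0.000+0.3761j S between n3,n0
  Y(L1) = 0.000-0.01766j S between n2,n0
  Y(R2) = 0.01199+0.000j S between n3,n2
  I1: injects 0.00768 A into n0 (from n3)
  Y(C3) = 0.000+0.05276j S between n2,n3
  Y(R3) = 0.05682+0.000j S between n1,n2
  Y(L2) = 0.000-0.02026j S between n4,n2
  I2: injects 0.5 A into n1 (from n3)
  V1: constraint V(n2)−V(n3) = 38.3
  V2: constraint V(n2)−V(n1) = 2.63
Assemble and solve the 6×6 MNA system:
  V(n1)=37.56+0.02143j  V(n2)=40.19+0.02143j  V(n3)=1.887+0.02143j  V(n4)=60.25+0.02143j
  i(V1)=0.03624-1.311j  i(V2)=-0.6494-0.4063j

0.008058-0.7097j A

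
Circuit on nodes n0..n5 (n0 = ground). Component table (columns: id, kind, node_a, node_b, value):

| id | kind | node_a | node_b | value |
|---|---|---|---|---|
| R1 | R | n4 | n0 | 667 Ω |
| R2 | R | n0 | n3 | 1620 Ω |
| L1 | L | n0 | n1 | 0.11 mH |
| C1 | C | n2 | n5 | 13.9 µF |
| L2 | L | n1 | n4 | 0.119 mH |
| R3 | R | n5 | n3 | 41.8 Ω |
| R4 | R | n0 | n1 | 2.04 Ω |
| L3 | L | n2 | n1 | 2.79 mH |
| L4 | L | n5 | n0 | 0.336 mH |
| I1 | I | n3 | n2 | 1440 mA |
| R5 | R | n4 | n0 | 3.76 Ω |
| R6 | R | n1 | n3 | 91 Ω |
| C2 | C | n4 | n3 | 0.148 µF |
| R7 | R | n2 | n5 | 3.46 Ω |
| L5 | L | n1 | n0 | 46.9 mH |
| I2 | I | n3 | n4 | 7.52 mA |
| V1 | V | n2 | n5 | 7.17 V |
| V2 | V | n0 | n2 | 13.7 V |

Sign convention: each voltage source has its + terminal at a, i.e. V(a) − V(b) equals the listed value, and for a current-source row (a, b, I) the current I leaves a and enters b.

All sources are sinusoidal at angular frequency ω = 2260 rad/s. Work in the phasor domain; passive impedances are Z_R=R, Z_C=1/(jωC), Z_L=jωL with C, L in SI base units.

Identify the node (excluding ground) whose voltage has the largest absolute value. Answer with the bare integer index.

MNA unknowns: 5 node voltages V₁..V_5 plus 2 source currents (V1, V2)
R1: Y=0.001499+0.000j on G[4,0]
R2: Y=0.0006173+0.000j on G[0,3]
L1: Y=0.000-4.023j on G[0,1]
C1: Y=0.000+0.03141j on G[2,5]
L2: Y=0.000-3.718j on G[1,4]
R3: Y=0.02392+0.000j on G[5,3]
R4: Y=0.4902+0.000j on G[0,1]
L3: Y=0.000-0.1586j on G[2,1]
L4: Y=0.000-1.317j on G[5,0]
I1: z[3]−=1.44, z[2]+=1.44
R5: Y=0.2660+0.000j on G[4,0]
R6: Y=0.01099+0.000j on G[1,3]
C2: Y=0.000+0.0003345j on G[4,3]
R7: Y=0.2890+0.000j on G[2,5]
L5: Y=0.000-0.009434j on G[1,0]
I2: z[3]−=0.00752, z[4]+=0.00752
V1: row V2−V5=7.17, i_V1 at 2,5
V2: row V0−V2=13.7, i_V2 at 0,2
solve → V1=-0.5216-0.04695j, V2=-13.70+0.000j, V3=-54.95+0.4979j, V4=-0.5172-0.007774j, V5=-20.87+0.000j
aux → i_V1=-1.257+27.25j, i_V2=-0.6172+29.56j

3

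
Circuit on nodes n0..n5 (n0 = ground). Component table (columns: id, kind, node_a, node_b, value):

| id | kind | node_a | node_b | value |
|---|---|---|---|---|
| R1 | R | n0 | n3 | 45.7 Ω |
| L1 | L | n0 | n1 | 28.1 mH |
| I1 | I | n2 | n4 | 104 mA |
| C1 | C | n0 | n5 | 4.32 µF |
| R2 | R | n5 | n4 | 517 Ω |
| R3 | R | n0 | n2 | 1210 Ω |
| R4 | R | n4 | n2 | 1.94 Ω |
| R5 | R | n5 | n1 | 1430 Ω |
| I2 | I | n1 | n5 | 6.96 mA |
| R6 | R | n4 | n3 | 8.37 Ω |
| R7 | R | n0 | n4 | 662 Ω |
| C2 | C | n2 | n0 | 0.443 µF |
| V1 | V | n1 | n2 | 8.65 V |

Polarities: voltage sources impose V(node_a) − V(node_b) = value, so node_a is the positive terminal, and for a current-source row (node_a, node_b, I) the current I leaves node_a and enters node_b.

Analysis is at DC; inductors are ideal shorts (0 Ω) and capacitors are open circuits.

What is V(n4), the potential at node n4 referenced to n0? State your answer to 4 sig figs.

Element admittances at DC:
  Y(R1) = 0.02188 S between n0,n3
  L1: short n0↔n1 (DC inductor)
  I1: injects 0.104 A into n4 (from n2)
  Y(C1) = 0.000 S between n0,n5
  Y(R2) = 0.001934 S between n5,n4
  Y(R3) = 0.0008264 S between n0,n2
  Y(R4) = 0.5155 S between n4,n2
  Y(R5) = 0.0006993 S between n5,n1
  I2: injects 0.00696 A into n5 (from n1)
  Y(R6) = 0.1195 S between n4,n3
  Y(R7) = 0.001511 S between n0,n4
  Y(C2) = 0.000 S between n2,n0
  V1: constraint V(n1)−V(n2) = 8.65
Assemble and solve the 7×7 MNA system:
  V(n1)=0.000  V(n2)=-8.650  V(n3)=-6.859  V(n4)=-8.115  V(n5)=-3.318
  i(L1)=-0.1695  i(V1)=-0.1788

-8.115 V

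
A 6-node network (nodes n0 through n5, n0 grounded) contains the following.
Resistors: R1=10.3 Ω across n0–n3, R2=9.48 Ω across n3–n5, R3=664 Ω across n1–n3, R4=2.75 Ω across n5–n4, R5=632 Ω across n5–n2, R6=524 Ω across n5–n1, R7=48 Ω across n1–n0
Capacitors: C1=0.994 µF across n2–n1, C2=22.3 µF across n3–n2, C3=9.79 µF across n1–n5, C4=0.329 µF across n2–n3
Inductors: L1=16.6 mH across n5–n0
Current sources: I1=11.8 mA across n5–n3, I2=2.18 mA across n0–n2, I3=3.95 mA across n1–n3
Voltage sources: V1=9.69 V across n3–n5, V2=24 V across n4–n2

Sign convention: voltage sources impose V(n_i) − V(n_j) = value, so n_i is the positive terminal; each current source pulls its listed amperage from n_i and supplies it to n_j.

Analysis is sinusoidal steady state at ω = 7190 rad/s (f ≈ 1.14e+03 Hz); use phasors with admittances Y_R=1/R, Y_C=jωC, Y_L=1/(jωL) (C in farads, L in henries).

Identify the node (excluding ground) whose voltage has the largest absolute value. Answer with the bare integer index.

Apply KCL at each of the 5 non-ground nodes and solve the resulting linear system.
Node n1: branches {C1, R3, C3, R6, I3, R7} → V_1 = -8.874-1.707j
Node n2: branches {C1, C2, R5, C4, I2, V2} → V_2 = -25.71+12.35j
Node n3: branches {R1, R2, R3, C2, I1, C4, I3, V1} → V_3 = 1.953-0.3015j
Node n4: branches {R4, V2} → V_4 = -1.714+12.35j
Node n5: branches {L1, R2, I1, R4, R5, C3, R6, V1} → V_5 = -7.737-0.3015j
Source currents: i(V1)=-3.271-4.474j, i(V2)=-2.190-4.602j

2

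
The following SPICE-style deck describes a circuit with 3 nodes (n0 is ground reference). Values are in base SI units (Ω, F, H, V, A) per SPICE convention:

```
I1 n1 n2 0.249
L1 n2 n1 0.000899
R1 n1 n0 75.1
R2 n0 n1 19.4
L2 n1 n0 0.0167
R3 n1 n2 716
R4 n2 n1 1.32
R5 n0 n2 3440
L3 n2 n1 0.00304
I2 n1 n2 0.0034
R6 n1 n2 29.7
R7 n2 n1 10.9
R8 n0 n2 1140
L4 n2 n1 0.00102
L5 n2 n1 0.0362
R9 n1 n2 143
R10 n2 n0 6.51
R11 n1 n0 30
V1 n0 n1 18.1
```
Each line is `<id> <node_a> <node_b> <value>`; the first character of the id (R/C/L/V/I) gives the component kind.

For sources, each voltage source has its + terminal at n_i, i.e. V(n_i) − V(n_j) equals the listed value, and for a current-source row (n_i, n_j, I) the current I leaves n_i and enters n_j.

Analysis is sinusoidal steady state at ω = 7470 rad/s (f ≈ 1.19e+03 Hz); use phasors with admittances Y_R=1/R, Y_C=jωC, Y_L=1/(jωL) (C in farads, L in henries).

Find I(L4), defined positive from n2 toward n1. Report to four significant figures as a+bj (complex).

0.1093-0.3489j A

Apply KCL at each of the 2 non-ground nodes and solve the resulting linear system.
Node n1: branches {I1, L1, R1, R2, L2, R3, R4, L3, I2, R6, R7, L4, L5, R9, R11, V1} → V_1 = -18.10+0.000j
Node n2: branches {I1, L1, R3, R4, R5, L3, I2, R6, R7, R8, L4, L5, R9, R10} → V_2 = -15.44+0.8331j
Source currents: i(V1)=-4.167+0.2740j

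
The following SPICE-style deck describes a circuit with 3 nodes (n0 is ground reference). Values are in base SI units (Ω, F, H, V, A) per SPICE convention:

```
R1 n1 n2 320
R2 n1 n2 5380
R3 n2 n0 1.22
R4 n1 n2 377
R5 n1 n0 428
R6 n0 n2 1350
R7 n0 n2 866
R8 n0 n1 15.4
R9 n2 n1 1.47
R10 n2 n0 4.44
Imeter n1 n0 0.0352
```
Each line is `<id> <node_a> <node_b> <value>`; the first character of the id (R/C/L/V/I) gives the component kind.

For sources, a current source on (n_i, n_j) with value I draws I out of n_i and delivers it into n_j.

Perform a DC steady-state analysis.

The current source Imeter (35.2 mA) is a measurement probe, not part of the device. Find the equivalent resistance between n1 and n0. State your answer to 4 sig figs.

R_eq = 2.076 Ω

Element admittances at DC:
  Y(R1) = 0.003125 S between n1,n2
  Y(R2) = 0.0001859 S between n1,n2
  Y(R3) = 0.8197 S between n2,n0
  Y(R4) = 0.002653 S between n1,n2
  Y(R5) = 0.002336 S between n1,n0
  Y(R6) = 0.0007407 S between n0,n2
  Y(R7) = 0.001155 S between n0,n2
  Y(R8) = 0.06494 S between n0,n1
  Y(R9) = 0.6803 S between n2,n1
  Y(R10) = 0.2252 S between n2,n0
  Imeter: injects 0.0352 A into n0 (from n1)
Assemble and solve the 2×2 MNA system:
  V(n1)=-0.07306  V(n2)=-0.02893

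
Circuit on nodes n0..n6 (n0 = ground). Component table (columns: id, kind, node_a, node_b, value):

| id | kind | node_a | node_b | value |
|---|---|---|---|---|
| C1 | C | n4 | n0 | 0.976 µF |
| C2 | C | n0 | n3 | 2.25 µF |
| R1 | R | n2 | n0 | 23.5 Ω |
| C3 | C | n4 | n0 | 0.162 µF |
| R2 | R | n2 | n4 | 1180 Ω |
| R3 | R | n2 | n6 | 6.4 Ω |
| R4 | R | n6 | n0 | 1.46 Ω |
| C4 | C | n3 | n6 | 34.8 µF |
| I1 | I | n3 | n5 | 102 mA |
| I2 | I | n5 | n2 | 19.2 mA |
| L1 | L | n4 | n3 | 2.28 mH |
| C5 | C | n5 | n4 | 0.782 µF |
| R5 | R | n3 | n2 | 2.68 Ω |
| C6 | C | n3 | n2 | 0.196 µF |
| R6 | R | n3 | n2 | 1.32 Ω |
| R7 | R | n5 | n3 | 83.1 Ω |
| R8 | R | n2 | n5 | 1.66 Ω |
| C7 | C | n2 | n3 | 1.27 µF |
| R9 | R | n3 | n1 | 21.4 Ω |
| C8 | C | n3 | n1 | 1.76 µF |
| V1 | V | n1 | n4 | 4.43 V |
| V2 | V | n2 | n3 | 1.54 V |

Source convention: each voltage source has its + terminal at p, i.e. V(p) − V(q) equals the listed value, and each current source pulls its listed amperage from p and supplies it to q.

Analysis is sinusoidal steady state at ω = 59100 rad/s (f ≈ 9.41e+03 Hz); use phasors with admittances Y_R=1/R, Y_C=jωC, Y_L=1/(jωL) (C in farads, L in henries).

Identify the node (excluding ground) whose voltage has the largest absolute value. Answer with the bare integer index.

Element admittances at ω=59100 rad/s:
  Y(C1) = 0.000+0.05768j S between n4,n0
  Y(C2) = 0.000+0.1330j S between n0,n3
  Y(R1) = 0.04255+0.000j S between n2,n0
  Y(C3) = 0.000+0.009574j S between n4,n0
  Y(R2) = 0.0008475+0.000j S between n2,n4
  Y(R3) = 0.1562+0.000j S between n2,n6
  Y(R4) = 0.6849+0.000j S between n6,n0
  Y(C4) = 0.000+2.057j S between n3,n6
  I1: injects 0.102 A into n5 (from n3)
  I2: injects 0.0192 A into n2 (from n5)
  Y(L1) = 0.000-0.007421j S between n4,n3
  Y(C5) = 0.000+0.04622j S between n5,n4
  Y(R5) = 0.3731+0.000j S between n3,n2
  Y(C6) = 0.000+0.01158j S between n3,n2
  Y(R6) = 0.7576+0.000j S between n3,n2
  Y(R7) = 0.01203+0.000j S between n5,n3
  Y(R8) = 0.6024+0.000j S between n2,n5
  Y(C7) = 0.000+0.07506j S between n2,n3
  Y(R9) = 0.04673+0.000j S between n3,n1
  Y(C8) = 0.000+0.1040j S between n3,n1
  V1: constraint V(n1)−V(n4) = 4.43
  V2: constraint V(n2)−V(n3) = 1.54
Assemble and solve the 8×8 MNA system:
  V(n1)=2.541+0.6629j  V(n2)=1.602+0.2710j  V(n3)=0.06170+0.2710j  V(n4)=-1.889+0.6629j  V(n5)=1.657+0.004233j  V(n6)=0.01819+0.1567j
  i(V1)=-0.07507-0.2762j  i(V2)=-2.007-0.3232j

1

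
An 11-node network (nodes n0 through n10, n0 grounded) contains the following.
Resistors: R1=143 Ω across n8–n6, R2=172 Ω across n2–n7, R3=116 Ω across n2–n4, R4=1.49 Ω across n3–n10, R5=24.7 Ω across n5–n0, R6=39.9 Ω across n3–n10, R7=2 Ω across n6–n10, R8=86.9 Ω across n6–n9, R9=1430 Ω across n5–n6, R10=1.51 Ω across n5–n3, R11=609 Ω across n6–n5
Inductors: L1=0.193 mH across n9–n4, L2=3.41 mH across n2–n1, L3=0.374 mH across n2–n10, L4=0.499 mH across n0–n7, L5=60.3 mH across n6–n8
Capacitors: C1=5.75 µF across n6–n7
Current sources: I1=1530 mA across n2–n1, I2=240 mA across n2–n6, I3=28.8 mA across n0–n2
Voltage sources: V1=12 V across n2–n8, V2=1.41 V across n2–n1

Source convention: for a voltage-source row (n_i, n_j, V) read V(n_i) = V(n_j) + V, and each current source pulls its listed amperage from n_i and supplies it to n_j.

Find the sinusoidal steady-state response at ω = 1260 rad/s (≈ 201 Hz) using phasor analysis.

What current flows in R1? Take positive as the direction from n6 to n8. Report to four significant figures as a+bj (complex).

0.08549+0.002491j A

Element admittances at ω=1260 rad/s:
  Y(R1) = 0.006993+0.000j S between n8,n6
  Y(R2) = 0.005814+0.000j S between n2,n7
  Y(R3) = 0.008621+0.000j S between n2,n4
  Y(L1) = 0.000-4.112j S between n9,n4
  Y(L2) = 0.000-0.2327j S between n2,n1
  Y(L3) = 0.000-2.122j S between n2,n10
  Y(R4) = 0.6711+0.000j S between n3,n10
  Y(C1) = 0.000+0.007245j S between n6,n7
  I1: injects 1.53 A into n1 (from n2)
  Y(R5) = 0.04049+0.000j S between n5,n0
  I2: injects 0.24 A into n6 (from n2)
  Y(R6) = 0.02506+0.000j S between n3,n10
  Y(R7) = 0.5000+0.000j S between n6,n10
  Y(R8) = 0.01151+0.000j S between n6,n9
  Y(R9) = 0.0006993+0.000j S between n5,n6
  Y(R10) = 0.6623+0.000j S between n5,n3
  Y(L4) = 0.000-1.590j S between n0,n7
  Y(L5) = 0.000-0.01316j S between n6,n8
  Y(R11) = 0.001642+0.000j S between n6,n5
  I3: injects 0.0288 A into n2 (from n0)
  V1: constraint V(n2)−V(n8) = 12
  V2: constraint V(n2)−V(n1) = 1.41
Assemble and solve the 12×12 MNA system:
  V(n1)=-0.6412-0.2239j  V(n2)=0.7688-0.2239j  V(n3)=0.6605-0.1558j  V(n4)=0.8973-0.02040j  V(n5)=0.6237-0.1459j  V(n6)=0.9931+0.1323j  V(n7)=-0.003714+0.002231j  V(n8)=-11.23-0.2239j  V(n9)=0.8969-0.02013j  V(n10)=0.6956-0.1652j
  i(V1)=-0.09017+0.1584j  i(V2)=-1.530+0.3282j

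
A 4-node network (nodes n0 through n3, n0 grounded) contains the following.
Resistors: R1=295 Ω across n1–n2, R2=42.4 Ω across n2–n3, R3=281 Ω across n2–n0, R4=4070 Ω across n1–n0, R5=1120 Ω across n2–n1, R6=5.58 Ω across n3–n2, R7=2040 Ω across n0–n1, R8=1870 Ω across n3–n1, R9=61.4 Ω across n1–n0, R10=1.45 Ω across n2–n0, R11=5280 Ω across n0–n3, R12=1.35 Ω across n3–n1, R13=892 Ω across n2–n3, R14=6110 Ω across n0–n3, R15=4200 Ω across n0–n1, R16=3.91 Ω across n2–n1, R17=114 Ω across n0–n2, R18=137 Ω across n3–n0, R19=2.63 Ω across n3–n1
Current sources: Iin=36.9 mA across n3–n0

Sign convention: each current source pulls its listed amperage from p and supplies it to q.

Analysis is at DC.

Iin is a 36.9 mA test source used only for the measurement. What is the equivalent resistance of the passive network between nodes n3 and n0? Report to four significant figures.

Element admittances at DC:
  Y(R1) = 0.003390 S between n1,n2
  Y(R2) = 0.02358 S between n2,n3
  Y(R3) = 0.003559 S between n2,n0
  Y(R4) = 0.0002457 S between n1,n0
  Y(R5) = 0.0008929 S between n2,n1
  Y(R6) = 0.1792 S between n3,n2
  Y(R7) = 0.0004902 S between n0,n1
  Y(R8) = 0.0005348 S between n3,n1
  Y(R9) = 0.01629 S between n1,n0
  Y(R10) = 0.6897 S between n2,n0
  Y(R11) = 0.0001894 S between n0,n3
  Y(R12) = 0.7407 S between n3,n1
  Y(R13) = 0.001121 S between n2,n3
  Y(R14) = 0.0001637 S between n0,n3
  Y(R15) = 0.0002381 S between n0,n1
  Y(R16) = 0.2558 S between n2,n1
  Y(R17) = 0.008772 S between n0,n2
  Y(R18) = 0.007299 S between n3,n0
  Y(R19) = 0.3802 S between n3,n1
  Iin: injects 0.0369 A into n0 (from n3)
Assemble and solve the 3×3 MNA system:
  V(n1)=-0.1140  V(n2)=-0.04833  V(n3)=-0.1310

R_eq = 3.550 Ω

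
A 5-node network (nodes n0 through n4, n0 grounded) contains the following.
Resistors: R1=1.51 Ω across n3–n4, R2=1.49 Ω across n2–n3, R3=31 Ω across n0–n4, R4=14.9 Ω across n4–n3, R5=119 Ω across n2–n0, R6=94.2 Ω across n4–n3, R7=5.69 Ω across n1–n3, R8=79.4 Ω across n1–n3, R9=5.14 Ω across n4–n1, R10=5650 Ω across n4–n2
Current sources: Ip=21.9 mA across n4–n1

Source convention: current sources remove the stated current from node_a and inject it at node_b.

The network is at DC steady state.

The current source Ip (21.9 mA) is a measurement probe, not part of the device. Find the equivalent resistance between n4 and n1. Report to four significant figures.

R_eq = 2.899 Ω

MNA unknowns: 4 node voltages V₁..V_4
R1: Y=0.6623 on G[3,4]
R2: Y=0.6711 on G[2,3]
R3: Y=0.03226 on G[0,4]
R4: Y=0.06711 on G[4,3]
R5: Y=0.008403 on G[2,0]
R6: Y=0.01062 on G[4,3]
R7: Y=0.1757 on G[1,3]
R8: Y=0.01259 on G[1,3]
R9: Y=0.1946 on G[4,1]
R10: Y=0.0001770 on G[4,2]
Ip: z[4]−=0.0219, z[1]+=0.0219
solve → V1=0.06087, V2=0.01004, V3=0.01017, V4=-0.002616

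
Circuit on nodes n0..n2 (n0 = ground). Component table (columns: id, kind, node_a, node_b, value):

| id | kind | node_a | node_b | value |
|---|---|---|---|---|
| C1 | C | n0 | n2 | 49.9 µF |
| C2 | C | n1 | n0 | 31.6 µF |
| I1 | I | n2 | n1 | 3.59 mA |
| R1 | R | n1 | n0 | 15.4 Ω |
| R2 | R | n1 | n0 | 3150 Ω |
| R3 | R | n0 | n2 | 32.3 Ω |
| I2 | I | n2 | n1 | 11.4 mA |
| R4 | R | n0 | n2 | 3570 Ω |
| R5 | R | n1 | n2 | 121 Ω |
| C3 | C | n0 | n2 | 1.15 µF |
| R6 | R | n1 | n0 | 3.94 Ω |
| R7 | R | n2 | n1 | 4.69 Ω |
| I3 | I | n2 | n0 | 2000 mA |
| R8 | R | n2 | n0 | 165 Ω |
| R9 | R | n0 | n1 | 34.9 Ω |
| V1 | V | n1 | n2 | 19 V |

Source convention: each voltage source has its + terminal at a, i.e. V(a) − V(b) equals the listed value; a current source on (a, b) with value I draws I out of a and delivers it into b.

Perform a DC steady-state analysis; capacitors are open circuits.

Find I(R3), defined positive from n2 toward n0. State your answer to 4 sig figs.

-0.6921 A

Apply KCL at each of the 2 non-ground nodes and solve the resulting linear system.
Node n1: branches {C2, I1, R1, R2, I2, R5, R6, R7, R9, V1} → V_1 = -3.354
Node n2: branches {C1, I1, R3, I2, R4, R5, C3, R7, I3, R8, V1} → V_2 = -22.35
Source currents: i(V1)=-3.027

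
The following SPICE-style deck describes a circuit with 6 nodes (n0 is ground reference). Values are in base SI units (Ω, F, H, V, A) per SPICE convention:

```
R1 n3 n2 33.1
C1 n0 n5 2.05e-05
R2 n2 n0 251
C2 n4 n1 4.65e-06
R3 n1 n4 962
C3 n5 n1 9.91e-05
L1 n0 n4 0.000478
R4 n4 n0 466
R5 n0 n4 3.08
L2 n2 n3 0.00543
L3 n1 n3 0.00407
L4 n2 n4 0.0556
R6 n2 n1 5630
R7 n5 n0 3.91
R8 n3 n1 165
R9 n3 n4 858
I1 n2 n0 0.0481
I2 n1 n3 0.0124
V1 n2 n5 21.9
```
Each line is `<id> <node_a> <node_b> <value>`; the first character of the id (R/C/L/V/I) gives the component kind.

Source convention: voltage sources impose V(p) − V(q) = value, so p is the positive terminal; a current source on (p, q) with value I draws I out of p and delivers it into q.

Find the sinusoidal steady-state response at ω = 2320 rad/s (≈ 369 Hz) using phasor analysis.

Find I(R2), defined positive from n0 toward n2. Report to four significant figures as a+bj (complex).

-0.08563-0.003747j A

Element admittances at ω=2320 rad/s:
  Y(R1) = 0.03021+0.000j S between n3,n2
  Y(C1) = 0.000+0.04756j S between n0,n5
  Y(R2) = 0.003984+0.000j S between n2,n0
  Y(C2) = 0.000+0.01079j S between n4,n1
  Y(R3) = 0.001040+0.000j S between n1,n4
  Y(C3) = 0.000+0.2299j S between n5,n1
  Y(L1) = 0.000-0.9017j S between n0,n4
  Y(R4) = 0.002146+0.000j S between n4,n0
  Y(R5) = 0.3247+0.000j S between n0,n4
  Y(L2) = 0.000-0.07938j S between n2,n3
  Y(L3) = 0.000-0.1059j S between n1,n3
  Y(L4) = 0.000-0.007752j S between n2,n4
  Y(R6) = 0.0001776+0.000j S between n2,n1
  Y(R7) = 0.2558+0.000j S between n5,n0
  Y(R8) = 0.006061+0.000j S between n3,n1
  Y(R9) = 0.001166+0.000j S between n3,n4
  I1: injects 0.0481 A into n0 (from n2)
  I2: injects 0.0124 A into n3 (from n1)
  V1: constraint V(n2)−V(n5) = 21.9
Assemble and solve the 6×6 MNA system:
  V(n1)=-5.532-0.6189j  V(n2)=21.49+0.9406j  V(n3)=6.349+2.158j  V(n4)=0.2258-0.06530j  V(n5)=-0.4063+0.9406j
  i(V1)=-0.5072+1.400j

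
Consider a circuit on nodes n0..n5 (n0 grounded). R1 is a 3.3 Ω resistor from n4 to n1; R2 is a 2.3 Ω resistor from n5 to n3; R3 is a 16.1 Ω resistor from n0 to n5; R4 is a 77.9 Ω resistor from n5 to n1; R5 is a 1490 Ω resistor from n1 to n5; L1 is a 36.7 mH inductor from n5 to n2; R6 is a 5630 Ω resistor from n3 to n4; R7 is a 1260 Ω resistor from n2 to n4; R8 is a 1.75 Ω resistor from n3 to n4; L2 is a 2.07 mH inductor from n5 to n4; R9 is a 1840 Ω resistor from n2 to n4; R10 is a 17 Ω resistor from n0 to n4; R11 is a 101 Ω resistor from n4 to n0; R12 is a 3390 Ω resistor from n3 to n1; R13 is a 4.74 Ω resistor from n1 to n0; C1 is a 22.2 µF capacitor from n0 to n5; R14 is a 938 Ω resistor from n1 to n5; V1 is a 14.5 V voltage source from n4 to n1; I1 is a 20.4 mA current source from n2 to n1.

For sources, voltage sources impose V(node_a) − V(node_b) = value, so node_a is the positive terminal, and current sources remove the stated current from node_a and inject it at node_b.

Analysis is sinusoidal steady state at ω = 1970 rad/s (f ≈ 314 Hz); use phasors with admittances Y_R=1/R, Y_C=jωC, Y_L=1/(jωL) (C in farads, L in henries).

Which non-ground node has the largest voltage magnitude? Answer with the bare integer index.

4

Element admittances at ω=1970 rad/s:
  Y(R1) = 0.3030+0.000j S between n4,n1
  Y(R2) = 0.4348+0.000j S between n5,n3
  Y(R3) = 0.06211+0.000j S between n0,n5
  Y(R4) = 0.01284+0.000j S between n5,n1
  Y(R5) = 0.0006711+0.000j S between n1,n5
  Y(L1) = 0.000-0.01383j S between n5,n2
  Y(R6) = 0.0001776+0.000j S between n3,n4
  Y(R7) = 0.0007937+0.000j S between n2,n4
  Y(R8) = 0.5714+0.000j S between n3,n4
  Y(L2) = 0.000-0.2452j S between n5,n4
  Y(R9) = 0.0005435+0.000j S between n2,n4
  Y(R10) = 0.05882+0.000j S between n0,n4
  Y(R11) = 0.009901+0.000j S between n4,n0
  Y(R12) = 0.0002950+0.000j S between n3,n1
  Y(R13) = 0.2110+0.000j S between n1,n0
  Y(C1) = 0.000+0.04373j S between n0,n5
  Y(R14) = 0.001066+0.000j S between n1,n5
  V1: constraint V(n4)−V(n1) = 14.5
  I1: injects 0.0204 A into n1 (from n2)
Assemble and solve the 6×6 MNA system:
  V(n1)=-5.631-0.6219j  V(n2)=7.235-3.829j  V(n3)=8.293-1.438j  V(n4)=8.869-0.6219j  V(n5)=7.545-2.512j
  i(V1)=-5.798-0.1034j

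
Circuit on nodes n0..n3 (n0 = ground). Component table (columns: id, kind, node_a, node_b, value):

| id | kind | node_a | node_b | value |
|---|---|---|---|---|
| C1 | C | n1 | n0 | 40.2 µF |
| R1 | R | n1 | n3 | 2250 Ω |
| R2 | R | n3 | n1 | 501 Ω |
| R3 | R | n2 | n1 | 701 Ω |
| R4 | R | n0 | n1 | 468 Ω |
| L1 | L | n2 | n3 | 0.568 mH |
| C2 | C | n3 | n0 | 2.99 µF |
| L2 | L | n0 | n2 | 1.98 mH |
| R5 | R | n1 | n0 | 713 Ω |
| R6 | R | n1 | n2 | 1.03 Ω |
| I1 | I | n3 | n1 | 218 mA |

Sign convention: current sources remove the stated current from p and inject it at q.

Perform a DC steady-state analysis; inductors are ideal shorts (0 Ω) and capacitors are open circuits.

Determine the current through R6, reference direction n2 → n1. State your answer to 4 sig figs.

Apply KCL at each of the 3 non-ground nodes and solve the resulting linear system.
Node n1: branches {C1, R1, R2, R3, R4, R5, R6, I1} → V_1 = 0.2228
Node n2: branches {R3, L1, L2, R6} → V_2 = 0.000
Node n3: branches {R1, R2, L1, C2, I1} → V_3 = 0.000
Source currents: i(L1)=0.2175, i(L2)=0.0007887

-0.2163 A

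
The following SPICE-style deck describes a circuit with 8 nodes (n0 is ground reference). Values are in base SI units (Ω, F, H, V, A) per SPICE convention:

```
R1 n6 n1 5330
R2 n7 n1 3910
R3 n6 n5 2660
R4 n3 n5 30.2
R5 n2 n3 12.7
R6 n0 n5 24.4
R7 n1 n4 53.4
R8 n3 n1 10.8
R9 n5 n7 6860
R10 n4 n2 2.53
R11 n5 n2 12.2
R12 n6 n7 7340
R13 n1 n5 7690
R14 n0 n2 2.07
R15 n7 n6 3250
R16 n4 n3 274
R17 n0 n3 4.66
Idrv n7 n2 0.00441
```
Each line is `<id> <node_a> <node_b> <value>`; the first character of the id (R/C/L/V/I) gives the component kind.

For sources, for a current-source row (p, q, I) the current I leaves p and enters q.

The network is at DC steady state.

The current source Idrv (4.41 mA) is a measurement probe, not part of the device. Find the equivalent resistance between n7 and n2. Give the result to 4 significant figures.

Element admittances at DC:
  Y(R1) = 0.0001876 S between n6,n1
  Y(R2) = 0.0002558 S between n7,n1
  Y(R3) = 0.0003759 S between n6,n5
  Y(R4) = 0.03311 S between n3,n5
  Y(R5) = 0.07874 S between n2,n3
  Y(R6) = 0.04098 S between n0,n5
  Y(R7) = 0.01873 S between n1,n4
  Y(R8) = 0.09259 S between n3,n1
  Y(R9) = 0.0001458 S between n5,n7
  Y(R10) = 0.3953 S between n4,n2
  Y(R11) = 0.08197 S between n5,n2
  Y(R12) = 0.0001362 S between n6,n7
  Y(R13) = 0.0001300 S between n1,n5
  Y(R14) = 0.4831 S between n0,n2
  Y(R15) = 0.0003077 S between n7,n6
  Y(R16) = 0.003650 S between n4,n3
  Y(R17) = 0.2146 S between n0,n3
  Idrv: injects 0.00441 A into n2 (from n7)
Assemble and solve the 7×7 MNA system:
  V(n1)=-0.02502  V(n2)=0.003663  V(n3)=-0.005787  V(n4)=0.002294  V(n5)=-0.01287  V(n6)=-3.008  V(n7)=-6.805

R_eq = 1544. Ω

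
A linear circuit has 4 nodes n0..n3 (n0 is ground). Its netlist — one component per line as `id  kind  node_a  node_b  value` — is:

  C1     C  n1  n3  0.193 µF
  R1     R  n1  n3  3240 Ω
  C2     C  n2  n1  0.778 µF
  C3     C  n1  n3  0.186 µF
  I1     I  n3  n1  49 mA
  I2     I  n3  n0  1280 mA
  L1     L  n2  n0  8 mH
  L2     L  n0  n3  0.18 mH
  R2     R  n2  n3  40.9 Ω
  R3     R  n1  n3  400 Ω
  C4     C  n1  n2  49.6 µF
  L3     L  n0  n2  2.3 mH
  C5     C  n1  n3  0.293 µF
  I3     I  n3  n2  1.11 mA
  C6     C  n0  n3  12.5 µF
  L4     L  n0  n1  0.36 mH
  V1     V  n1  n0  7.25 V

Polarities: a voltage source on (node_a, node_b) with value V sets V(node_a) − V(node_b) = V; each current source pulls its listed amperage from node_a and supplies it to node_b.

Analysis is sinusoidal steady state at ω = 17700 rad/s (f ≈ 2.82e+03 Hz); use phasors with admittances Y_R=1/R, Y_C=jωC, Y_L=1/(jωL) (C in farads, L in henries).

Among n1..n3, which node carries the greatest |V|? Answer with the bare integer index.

3

Element admittances at ω=17700 rad/s:
  Y(C1) = 0.000+0.003416j S between n1,n3
  Y(R1) = 0.0003086+0.000j S between n1,n3
  Y(C2) = 0.000+0.01377j S between n2,n1
  Y(C3) = 0.000+0.003292j S between n1,n3
  I1: injects 0.049 A into n1 (from n3)
  I2: injects 1.28 A into n0 (from n3)
  Y(L1) = 0.000-0.007062j S between n2,n0
  Y(L2) = 0.000-0.3139j S between n0,n3
  Y(R2) = 0.02445+0.000j S between n2,n3
  Y(R3) = 0.002500+0.000j S between n1,n3
  Y(C4) = 0.000+0.8779j S between n1,n2
  Y(L3) = 0.000-0.02456j S between n0,n2
  Y(C5) = 0.000+0.005186j S between n1,n3
  I3: injects 0.00111 A into n2 (from n3)
  Y(C6) = 0.000+0.2213j S between n0,n3
  Y(L4) = 0.000-0.1569j S between n0,n1
  V1: constraint V(n1)−V(n0) = 7.25
Assemble and solve the 4×4 MNA system:
  V(n1)=7.250+0.000j  V(n2)=7.158+0.3533j  V(n3)=-5.315-12.26j
  i(V1)=-0.1555+0.8718j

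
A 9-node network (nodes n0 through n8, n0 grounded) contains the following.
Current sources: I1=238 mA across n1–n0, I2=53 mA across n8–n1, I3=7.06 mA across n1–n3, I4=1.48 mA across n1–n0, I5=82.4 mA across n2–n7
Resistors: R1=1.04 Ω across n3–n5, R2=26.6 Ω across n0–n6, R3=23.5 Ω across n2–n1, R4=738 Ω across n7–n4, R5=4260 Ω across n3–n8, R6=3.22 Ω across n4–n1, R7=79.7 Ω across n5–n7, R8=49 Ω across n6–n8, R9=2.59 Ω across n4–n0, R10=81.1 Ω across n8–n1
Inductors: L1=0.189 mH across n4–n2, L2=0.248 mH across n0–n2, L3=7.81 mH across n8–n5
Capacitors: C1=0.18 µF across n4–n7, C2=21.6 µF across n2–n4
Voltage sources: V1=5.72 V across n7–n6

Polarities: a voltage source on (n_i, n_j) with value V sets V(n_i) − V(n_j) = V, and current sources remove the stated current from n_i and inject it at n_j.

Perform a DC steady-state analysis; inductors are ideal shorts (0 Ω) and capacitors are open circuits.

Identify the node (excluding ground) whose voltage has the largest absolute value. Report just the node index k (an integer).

7

MNA unknowns: 8 node voltages V₁..V_8 plus 4 source currents (L1, L2, L3, V1)
I1: z[1]−=0.238, z[0]+=0.238
R1: Y=0.9615 on G[3,5]
R2: Y=0.03759 on G[0,6]
I2: z[8]−=0.053, z[1]+=0.053
I3: z[1]−=0.00706, z[3]+=0.00706
L1: row V4−V2=0, i_L1 at 4,2
I4: z[1]−=0.00148, z[0]+=0.00148
R3: Y=0.04255 on G[2,1]
R4: Y=0.001355 on G[7,4]
R5: Y=0.0002347 on G[3,8]
L2: row V0−V2=0, i_L2 at 0,2
R6: Y=0.3106 on G[4,1]
R7: Y=0.01255 on G[5,7]
R8: Y=0.02041 on G[6,8]
C1: Y=0.000 on G[4,7]
I5: z[2]−=0.0824, z[7]+=0.0824
R9: Y=0.3861 on G[4,0]
R10: Y=0.01233 on G[8,1]
L3: row V8−V5=0, i_L3 at 8,5
C2: Y=0.000 on G[2,4]
V1: row V7−V6=5.72, i_V1 at 7,6
solve → V1=-0.5062, V2=0.000, V3=0.7001, V4=0.000, V5=0.6927, V6=0.3575, V7=6.078, V8=0.6927
aux → i_L1=-0.1490, i_L2=0.2529, i_L3=-0.07462, i_V1=0.006601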